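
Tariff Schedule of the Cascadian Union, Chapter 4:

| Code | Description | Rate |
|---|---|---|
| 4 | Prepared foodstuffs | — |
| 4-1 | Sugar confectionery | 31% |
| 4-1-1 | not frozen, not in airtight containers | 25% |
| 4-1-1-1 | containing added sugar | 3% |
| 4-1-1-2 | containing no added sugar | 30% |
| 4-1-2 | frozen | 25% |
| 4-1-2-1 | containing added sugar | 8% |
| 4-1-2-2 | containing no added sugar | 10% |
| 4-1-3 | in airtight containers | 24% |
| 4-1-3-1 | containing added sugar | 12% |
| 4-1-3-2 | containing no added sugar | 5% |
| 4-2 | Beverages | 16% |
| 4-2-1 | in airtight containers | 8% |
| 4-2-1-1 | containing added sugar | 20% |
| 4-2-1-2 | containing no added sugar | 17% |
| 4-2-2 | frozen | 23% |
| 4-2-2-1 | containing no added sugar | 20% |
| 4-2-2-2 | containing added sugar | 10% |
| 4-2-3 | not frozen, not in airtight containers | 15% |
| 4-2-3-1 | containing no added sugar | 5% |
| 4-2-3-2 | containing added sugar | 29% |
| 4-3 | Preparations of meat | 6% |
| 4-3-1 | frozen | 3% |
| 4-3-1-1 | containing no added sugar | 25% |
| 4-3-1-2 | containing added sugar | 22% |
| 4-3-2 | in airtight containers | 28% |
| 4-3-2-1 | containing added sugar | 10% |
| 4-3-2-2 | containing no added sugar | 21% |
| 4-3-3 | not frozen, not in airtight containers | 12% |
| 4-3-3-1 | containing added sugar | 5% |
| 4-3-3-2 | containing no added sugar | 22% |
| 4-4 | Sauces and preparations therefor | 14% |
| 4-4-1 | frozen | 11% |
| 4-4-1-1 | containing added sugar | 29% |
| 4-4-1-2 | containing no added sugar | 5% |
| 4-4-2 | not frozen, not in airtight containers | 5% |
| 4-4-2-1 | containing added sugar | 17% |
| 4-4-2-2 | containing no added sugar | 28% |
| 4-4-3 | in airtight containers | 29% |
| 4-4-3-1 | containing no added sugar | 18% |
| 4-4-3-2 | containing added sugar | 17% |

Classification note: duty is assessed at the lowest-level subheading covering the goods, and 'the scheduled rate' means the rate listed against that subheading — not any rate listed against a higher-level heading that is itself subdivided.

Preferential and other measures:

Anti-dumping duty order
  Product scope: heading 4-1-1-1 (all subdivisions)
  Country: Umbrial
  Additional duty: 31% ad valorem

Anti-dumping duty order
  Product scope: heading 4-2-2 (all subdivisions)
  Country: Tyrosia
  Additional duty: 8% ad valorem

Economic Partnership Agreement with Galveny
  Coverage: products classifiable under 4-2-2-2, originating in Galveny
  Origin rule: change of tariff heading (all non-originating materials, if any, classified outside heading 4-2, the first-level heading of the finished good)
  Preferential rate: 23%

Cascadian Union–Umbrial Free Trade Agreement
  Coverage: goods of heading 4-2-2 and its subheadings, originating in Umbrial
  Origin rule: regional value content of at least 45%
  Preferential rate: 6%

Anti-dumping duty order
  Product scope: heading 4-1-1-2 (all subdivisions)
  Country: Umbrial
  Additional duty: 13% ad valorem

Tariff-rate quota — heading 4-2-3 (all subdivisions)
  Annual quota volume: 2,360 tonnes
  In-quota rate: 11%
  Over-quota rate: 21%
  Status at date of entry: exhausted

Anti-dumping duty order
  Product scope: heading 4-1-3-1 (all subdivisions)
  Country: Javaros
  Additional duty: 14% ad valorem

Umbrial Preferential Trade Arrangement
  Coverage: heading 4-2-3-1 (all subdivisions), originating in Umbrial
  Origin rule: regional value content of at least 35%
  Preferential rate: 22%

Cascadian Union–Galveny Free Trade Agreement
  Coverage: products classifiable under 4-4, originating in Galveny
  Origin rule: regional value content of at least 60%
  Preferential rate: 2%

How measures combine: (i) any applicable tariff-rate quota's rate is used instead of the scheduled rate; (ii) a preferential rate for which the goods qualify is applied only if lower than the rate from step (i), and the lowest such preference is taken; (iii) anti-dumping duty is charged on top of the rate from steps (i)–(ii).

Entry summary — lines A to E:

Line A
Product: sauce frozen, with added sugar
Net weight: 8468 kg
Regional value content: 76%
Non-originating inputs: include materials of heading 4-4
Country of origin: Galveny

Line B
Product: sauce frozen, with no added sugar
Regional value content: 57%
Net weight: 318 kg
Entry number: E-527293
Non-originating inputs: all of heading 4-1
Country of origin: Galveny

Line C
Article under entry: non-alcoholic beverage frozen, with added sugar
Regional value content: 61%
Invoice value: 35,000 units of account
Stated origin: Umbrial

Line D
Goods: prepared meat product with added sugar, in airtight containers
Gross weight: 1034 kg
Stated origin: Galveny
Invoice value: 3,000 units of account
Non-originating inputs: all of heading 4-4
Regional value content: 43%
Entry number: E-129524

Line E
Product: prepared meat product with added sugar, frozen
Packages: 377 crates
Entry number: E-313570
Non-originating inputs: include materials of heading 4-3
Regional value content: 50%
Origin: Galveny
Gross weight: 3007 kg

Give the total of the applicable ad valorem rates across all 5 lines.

Line A: sauce → 4-4; frozen → 4-4-1; with added sugar → 4-4-1-1. Scheduled 29%. Galveny agreement on 4-2-2-2: 4-4-1-1 not covered; Galveny agreement on 4-4: RVC ≥ 60% → 2% available; preferential 2%. → 2%.
Line B: sauce → 4-4; frozen → 4-4-1; with no added sugar → 4-4-1-2. Scheduled 5%. Galveny agreement on 4-2-2-2: 4-4-1-2 not covered; Galveny agreement on 4-4: RVC < 60%. → 5%.
Line C: non-alcoholic beverage → 4-2; frozen → 4-2-2; with added sugar → 4-2-2-2. Scheduled 10%. Umbrial agreement on 4-2-2: RVC ≥ 45% → 6% available; Umbrial agreement on 4-2-3-1: 4-2-2-2 not covered; preferential 6%. → 6%.
Line D: prepared meat product → 4-3; in airtight containers → 4-3-2; with added sugar → 4-3-2-1. Scheduled 10%. Galveny agreement on 4-2-2-2: 4-3-2-1 not covered; Galveny agreement on 4-4: 4-3-2-1 not covered. → 10%.
Line E: prepared meat product → 4-3; frozen → 4-3-1; with added sugar → 4-3-1-2. Scheduled 22%. Galveny agreement on 4-2-2-2: 4-3-1-2 not covered; Galveny agreement on 4-4: 4-3-1-2 not covered. → 22%.
Sum: 2% + 5% + 6% + 10% + 22% = 45%.

45%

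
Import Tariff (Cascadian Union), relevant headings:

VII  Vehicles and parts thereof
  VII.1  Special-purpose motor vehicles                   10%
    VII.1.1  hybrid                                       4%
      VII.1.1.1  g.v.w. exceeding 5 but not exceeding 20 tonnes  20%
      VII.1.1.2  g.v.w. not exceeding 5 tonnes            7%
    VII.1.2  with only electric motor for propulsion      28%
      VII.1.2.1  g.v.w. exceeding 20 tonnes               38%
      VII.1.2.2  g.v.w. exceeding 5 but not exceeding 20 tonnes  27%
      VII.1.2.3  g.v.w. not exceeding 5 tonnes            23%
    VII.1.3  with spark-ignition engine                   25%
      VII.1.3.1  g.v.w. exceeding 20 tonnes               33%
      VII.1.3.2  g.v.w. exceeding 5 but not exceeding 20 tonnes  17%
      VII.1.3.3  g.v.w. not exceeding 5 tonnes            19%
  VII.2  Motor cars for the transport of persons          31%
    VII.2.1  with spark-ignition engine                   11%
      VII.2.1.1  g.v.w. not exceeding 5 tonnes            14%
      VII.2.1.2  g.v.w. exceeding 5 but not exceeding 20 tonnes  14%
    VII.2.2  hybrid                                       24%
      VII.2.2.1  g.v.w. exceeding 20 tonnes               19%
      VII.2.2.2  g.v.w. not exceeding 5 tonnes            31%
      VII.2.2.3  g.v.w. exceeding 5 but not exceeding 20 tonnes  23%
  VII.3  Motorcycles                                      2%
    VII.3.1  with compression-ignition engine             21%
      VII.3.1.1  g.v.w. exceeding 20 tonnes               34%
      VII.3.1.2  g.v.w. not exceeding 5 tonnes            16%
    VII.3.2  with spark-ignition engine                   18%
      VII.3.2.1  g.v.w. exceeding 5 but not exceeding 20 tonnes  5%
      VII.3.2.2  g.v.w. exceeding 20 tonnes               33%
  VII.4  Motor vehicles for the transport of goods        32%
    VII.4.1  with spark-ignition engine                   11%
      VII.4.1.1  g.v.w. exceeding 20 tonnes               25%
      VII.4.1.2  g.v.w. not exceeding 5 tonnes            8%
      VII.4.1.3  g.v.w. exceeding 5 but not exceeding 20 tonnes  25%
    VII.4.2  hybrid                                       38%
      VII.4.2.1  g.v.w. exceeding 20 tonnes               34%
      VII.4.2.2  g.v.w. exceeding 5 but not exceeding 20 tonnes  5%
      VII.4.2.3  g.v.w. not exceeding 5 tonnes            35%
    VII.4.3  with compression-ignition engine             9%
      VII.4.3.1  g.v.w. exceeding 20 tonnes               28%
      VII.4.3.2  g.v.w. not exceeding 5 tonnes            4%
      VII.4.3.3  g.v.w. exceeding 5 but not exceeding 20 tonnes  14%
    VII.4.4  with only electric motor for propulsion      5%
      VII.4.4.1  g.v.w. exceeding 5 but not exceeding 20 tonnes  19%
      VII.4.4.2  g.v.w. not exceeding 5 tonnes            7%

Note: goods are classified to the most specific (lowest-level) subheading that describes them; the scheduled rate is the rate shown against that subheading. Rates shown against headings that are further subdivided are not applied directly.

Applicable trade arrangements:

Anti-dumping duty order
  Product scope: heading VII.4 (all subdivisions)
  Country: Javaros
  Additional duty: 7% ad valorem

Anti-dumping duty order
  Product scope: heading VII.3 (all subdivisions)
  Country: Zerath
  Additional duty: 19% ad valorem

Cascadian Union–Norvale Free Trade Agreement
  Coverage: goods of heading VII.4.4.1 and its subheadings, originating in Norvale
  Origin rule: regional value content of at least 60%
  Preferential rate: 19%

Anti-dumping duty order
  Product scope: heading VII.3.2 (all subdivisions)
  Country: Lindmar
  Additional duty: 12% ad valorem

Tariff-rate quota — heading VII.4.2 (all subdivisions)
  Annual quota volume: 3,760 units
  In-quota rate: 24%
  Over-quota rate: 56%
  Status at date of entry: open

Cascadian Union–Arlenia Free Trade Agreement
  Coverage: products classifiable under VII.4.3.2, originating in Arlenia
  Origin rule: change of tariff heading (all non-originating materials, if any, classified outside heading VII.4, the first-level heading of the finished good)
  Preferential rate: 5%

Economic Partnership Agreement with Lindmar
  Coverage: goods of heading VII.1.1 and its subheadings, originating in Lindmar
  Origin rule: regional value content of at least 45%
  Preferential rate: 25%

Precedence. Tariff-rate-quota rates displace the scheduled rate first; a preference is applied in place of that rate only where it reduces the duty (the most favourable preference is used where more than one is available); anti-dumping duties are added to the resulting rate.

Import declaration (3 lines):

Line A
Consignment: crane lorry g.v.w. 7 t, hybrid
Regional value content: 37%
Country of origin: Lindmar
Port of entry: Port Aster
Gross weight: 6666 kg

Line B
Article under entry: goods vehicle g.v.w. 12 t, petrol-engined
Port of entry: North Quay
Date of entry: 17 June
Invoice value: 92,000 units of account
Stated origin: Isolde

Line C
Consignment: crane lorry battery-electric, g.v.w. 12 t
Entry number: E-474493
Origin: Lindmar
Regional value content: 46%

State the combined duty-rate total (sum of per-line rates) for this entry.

72%

Line A: crane lorry → VII.1; hybrid → VII.1.1; g.v.w. 7 t → VII.1.1.1. Scheduled 20%. Lindmar agreement on VII.1.1: RVC < 45%. → 20%.
Line B: goods vehicle → VII.4; petrol-engined → VII.4.1; g.v.w. 12 t → VII.4.1.3. Scheduled 25%. No special measure applies. → 25%.
Line C: crane lorry → VII.1; battery-electric → VII.1.2; g.v.w. 12 t → VII.1.2.2. Scheduled 27%. Lindmar agreement on VII.1.1: VII.1.2.2 not covered. → 27%.
Sum: 20% + 25% + 27% = 72%.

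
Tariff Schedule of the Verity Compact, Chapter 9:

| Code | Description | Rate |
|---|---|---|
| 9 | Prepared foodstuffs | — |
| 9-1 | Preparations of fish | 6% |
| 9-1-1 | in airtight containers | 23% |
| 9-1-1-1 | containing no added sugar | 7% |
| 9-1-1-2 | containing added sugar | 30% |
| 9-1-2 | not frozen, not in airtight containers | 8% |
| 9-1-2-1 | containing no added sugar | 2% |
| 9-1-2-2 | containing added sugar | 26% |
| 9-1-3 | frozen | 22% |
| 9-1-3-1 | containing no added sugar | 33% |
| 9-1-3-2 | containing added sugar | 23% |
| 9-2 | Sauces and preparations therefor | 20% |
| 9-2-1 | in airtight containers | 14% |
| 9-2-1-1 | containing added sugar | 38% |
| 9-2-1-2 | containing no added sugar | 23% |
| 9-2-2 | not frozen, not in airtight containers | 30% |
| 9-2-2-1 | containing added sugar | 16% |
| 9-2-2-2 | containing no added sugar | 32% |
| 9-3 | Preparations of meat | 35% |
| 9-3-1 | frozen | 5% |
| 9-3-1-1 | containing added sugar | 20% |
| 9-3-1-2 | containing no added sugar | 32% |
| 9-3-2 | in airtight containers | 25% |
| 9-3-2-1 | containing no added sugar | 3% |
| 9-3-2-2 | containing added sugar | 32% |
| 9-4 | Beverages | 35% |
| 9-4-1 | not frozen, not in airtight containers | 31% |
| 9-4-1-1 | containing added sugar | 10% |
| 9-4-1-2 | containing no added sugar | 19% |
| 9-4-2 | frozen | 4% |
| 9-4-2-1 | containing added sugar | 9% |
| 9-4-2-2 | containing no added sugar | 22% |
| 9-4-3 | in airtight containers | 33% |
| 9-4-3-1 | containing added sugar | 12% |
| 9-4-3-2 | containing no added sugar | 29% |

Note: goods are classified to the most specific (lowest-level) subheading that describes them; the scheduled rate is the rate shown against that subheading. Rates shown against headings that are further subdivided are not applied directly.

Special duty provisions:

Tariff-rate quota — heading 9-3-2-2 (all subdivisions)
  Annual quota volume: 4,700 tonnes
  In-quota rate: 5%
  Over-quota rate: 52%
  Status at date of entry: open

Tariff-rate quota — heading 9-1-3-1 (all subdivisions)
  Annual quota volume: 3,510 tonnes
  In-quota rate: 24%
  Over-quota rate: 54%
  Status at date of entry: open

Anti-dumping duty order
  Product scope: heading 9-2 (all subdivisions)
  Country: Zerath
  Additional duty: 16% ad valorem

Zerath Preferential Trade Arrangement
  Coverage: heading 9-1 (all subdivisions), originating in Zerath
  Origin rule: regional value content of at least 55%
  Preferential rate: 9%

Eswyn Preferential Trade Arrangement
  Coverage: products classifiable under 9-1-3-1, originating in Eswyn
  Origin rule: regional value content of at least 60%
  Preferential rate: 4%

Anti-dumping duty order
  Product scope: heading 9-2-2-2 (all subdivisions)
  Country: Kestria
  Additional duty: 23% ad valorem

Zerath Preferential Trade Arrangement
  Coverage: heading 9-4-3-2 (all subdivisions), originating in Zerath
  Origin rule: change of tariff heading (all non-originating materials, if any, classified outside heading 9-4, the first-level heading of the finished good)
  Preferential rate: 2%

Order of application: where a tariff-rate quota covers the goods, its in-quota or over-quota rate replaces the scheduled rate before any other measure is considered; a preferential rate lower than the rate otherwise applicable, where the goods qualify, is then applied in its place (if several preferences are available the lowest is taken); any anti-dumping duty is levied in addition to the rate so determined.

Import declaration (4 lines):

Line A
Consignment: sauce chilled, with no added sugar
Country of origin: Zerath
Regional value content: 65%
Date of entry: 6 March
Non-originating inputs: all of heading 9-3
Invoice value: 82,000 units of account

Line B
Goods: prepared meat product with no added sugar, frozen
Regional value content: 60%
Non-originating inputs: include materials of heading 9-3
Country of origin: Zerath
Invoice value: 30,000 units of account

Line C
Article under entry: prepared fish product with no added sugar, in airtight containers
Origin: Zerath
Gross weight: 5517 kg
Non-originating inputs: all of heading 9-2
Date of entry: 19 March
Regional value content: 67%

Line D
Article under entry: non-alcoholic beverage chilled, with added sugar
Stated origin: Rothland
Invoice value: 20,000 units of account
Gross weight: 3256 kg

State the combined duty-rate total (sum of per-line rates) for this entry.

Line A: sauce → 9-2; chilled → 9-2-2; with no added sugar → 9-2-2-2. Scheduled 32%. Zerath agreement on 9-1: 9-2-2-2 not covered; Zerath agreement on 9-4-3-2: 9-2-2-2 not covered; anti-dumping (Zerath, 9-2): +16%; total 32% + 16% = 48%. → 48%.
Line B: prepared meat product → 9-3; frozen → 9-3-1; with no added sugar → 9-3-1-2. Scheduled 32%. Zerath agreement on 9-1: 9-3-1-2 not covered; Zerath agreement on 9-4-3-2: 9-3-1-2 not covered. → 32%.
Line C: prepared fish product → 9-1; in airtight containers → 9-1-1; with no added sugar → 9-1-1-1. Scheduled 7%. Zerath agreement on 9-1: RVC ≥ 55% → 9% available; Zerath agreement on 9-4-3-2: 9-1-1-1 not covered; preference 9% not lower than 7% → no reduction. → 7%.
Line D: non-alcoholic beverage → 9-4; chilled → 9-4-1; with added sugar → 9-4-1-1. Scheduled 10%. No special measure applies. → 10%.
Sum: 48% + 32% + 7% + 10% = 97%.

97%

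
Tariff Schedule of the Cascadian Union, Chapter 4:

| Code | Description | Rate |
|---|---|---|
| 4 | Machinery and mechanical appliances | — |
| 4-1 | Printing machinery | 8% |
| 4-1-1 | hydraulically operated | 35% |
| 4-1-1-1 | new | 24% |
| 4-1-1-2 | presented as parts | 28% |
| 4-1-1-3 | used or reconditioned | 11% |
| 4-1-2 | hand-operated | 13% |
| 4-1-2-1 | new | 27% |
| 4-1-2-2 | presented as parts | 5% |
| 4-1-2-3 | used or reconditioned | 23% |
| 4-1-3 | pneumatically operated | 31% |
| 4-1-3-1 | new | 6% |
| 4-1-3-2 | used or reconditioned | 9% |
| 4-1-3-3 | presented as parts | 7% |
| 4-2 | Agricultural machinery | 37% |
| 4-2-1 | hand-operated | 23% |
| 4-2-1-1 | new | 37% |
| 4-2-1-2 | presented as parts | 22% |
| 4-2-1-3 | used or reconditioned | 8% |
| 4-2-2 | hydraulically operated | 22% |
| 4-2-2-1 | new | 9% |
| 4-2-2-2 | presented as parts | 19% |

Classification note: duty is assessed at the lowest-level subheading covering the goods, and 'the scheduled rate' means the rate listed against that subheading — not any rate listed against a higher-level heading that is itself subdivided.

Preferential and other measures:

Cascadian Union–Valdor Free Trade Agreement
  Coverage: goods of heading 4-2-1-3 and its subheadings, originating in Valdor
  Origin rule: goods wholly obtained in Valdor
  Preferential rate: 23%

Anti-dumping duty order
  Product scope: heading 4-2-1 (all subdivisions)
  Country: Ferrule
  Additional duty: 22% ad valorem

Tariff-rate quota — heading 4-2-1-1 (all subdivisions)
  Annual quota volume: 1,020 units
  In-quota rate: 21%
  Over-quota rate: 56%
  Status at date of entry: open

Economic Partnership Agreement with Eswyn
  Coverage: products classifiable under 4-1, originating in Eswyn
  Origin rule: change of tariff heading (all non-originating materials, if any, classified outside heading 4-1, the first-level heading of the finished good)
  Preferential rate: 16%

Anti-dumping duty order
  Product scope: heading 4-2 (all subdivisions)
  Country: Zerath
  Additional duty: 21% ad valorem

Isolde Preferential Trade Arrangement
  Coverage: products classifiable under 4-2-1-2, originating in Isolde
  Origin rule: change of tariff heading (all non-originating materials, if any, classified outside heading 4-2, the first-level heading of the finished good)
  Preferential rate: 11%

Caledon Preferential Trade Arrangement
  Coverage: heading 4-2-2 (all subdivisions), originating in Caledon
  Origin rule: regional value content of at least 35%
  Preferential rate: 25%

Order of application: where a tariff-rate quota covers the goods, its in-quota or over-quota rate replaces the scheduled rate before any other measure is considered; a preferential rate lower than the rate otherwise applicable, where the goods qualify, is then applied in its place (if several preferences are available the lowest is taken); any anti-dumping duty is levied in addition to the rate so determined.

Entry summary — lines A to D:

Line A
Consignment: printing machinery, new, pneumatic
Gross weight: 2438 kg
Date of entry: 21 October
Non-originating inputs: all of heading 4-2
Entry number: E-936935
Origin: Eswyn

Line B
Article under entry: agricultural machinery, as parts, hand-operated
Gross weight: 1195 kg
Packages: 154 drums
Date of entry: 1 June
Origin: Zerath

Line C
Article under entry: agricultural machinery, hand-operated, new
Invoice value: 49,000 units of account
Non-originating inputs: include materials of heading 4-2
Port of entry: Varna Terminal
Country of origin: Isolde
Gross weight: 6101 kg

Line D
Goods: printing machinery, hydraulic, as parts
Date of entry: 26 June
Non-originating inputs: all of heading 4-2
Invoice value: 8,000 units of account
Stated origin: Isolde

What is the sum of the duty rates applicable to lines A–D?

Line A: printing → 4-1; pneumatic → 4-1-3; new → 4-1-3-1. Scheduled 6%. Eswyn agreement on 4-1: CTH met → 16% available; preference 16% not lower than 6% → no reduction. → 6%.
Line B: agricultural → 4-2; hand-operated → 4-2-1; as parts → 4-2-1-2. Scheduled 22%. anti-dumping (Zerath, 4-2): +21%; total 22% + 21% = 43%. → 43%.
Line C: agricultural → 4-2; hand-operated → 4-2-1; new → 4-2-1-1. Scheduled 37%. quota on 4-2-1-1 open → in-quota 21%; Isolde agreement on 4-2-1-2: 4-2-1-1 not covered. → 21%.
Line D: printing → 4-1; hydraulic → 4-1-1; as parts → 4-1-1-2. Scheduled 28%. Isolde agreement on 4-2-1-2: 4-1-1-2 not covered. → 28%.
Sum: 6% + 43% + 21% + 28% = 98%.

98%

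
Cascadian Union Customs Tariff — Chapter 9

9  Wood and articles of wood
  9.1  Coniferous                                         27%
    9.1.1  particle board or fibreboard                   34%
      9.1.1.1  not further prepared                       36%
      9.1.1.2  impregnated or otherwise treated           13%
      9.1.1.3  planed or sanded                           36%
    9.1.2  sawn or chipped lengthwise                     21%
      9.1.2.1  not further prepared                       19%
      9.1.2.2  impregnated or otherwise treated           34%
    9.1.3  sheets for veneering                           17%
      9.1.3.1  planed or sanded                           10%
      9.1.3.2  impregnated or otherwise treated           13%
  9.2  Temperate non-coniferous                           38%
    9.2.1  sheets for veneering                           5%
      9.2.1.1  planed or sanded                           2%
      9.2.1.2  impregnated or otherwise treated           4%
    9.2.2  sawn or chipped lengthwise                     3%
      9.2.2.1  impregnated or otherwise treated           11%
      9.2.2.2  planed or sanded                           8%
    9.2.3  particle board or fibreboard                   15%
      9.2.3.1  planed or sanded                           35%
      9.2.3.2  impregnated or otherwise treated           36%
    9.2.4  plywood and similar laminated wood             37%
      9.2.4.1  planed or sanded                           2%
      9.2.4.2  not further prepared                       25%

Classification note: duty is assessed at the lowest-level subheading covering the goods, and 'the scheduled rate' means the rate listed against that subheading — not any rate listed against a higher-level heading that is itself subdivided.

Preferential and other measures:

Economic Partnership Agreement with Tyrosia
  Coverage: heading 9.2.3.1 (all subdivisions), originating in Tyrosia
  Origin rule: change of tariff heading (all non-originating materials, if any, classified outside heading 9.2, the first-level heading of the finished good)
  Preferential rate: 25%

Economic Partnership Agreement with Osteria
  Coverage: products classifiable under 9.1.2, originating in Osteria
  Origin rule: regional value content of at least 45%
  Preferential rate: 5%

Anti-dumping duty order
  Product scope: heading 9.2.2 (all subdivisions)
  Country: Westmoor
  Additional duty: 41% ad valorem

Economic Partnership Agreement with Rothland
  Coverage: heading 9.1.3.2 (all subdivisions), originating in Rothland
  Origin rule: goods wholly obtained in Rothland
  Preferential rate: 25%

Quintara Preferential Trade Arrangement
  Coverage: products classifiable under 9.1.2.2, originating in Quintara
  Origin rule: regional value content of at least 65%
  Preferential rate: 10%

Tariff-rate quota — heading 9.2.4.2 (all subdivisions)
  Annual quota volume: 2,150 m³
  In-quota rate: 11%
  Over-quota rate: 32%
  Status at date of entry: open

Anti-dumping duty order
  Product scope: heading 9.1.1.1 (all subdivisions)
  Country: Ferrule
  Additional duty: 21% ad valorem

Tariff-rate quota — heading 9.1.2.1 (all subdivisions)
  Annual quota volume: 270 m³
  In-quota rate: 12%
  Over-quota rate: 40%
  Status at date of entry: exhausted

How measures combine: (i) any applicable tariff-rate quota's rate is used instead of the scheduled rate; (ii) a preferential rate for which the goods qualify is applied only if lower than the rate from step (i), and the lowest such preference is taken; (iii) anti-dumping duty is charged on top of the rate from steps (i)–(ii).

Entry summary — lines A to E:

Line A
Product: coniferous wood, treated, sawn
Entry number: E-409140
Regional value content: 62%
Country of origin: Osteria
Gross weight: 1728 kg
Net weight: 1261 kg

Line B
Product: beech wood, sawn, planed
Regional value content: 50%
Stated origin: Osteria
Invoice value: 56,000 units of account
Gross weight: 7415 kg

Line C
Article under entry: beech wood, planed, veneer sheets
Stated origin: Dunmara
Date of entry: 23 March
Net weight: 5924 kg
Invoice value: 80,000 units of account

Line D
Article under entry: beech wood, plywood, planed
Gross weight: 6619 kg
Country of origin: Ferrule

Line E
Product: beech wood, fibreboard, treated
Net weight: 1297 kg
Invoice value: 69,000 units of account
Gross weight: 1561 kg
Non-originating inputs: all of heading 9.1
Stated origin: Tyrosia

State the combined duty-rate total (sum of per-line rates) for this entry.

Line A: coniferous → 9.1; sawn → 9.1.2; treated → 9.1.2.2. Scheduled 34%. Osteria agreement on 9.1.2: RVC ≥ 45% → 5% available; preferential 5%. → 5%.
Line B: beech → 9.2; sawn → 9.2.2; planed → 9.2.2.2. Scheduled 8%. Osteria agreement on 9.1.2: 9.2.2.2 not covered. → 8%.
Line C: beech → 9.2; veneer sheets → 9.2.1; planed → 9.2.1.1. Scheduled 2%. No special measure applies. → 2%.
Line D: beech → 9.2; plywood → 9.2.4; planed → 9.2.4.1. Scheduled 2%. No special measure applies. → 2%.
Line E: beech → 9.2; fibreboard → 9.2.3; treated → 9.2.3.2. Scheduled 36%. Tyrosia agreement on 9.2.3.1: 9.2.3.2 not covered. → 36%.
Sum: 5% + 8% + 2% + 2% + 36% = 53%.

53%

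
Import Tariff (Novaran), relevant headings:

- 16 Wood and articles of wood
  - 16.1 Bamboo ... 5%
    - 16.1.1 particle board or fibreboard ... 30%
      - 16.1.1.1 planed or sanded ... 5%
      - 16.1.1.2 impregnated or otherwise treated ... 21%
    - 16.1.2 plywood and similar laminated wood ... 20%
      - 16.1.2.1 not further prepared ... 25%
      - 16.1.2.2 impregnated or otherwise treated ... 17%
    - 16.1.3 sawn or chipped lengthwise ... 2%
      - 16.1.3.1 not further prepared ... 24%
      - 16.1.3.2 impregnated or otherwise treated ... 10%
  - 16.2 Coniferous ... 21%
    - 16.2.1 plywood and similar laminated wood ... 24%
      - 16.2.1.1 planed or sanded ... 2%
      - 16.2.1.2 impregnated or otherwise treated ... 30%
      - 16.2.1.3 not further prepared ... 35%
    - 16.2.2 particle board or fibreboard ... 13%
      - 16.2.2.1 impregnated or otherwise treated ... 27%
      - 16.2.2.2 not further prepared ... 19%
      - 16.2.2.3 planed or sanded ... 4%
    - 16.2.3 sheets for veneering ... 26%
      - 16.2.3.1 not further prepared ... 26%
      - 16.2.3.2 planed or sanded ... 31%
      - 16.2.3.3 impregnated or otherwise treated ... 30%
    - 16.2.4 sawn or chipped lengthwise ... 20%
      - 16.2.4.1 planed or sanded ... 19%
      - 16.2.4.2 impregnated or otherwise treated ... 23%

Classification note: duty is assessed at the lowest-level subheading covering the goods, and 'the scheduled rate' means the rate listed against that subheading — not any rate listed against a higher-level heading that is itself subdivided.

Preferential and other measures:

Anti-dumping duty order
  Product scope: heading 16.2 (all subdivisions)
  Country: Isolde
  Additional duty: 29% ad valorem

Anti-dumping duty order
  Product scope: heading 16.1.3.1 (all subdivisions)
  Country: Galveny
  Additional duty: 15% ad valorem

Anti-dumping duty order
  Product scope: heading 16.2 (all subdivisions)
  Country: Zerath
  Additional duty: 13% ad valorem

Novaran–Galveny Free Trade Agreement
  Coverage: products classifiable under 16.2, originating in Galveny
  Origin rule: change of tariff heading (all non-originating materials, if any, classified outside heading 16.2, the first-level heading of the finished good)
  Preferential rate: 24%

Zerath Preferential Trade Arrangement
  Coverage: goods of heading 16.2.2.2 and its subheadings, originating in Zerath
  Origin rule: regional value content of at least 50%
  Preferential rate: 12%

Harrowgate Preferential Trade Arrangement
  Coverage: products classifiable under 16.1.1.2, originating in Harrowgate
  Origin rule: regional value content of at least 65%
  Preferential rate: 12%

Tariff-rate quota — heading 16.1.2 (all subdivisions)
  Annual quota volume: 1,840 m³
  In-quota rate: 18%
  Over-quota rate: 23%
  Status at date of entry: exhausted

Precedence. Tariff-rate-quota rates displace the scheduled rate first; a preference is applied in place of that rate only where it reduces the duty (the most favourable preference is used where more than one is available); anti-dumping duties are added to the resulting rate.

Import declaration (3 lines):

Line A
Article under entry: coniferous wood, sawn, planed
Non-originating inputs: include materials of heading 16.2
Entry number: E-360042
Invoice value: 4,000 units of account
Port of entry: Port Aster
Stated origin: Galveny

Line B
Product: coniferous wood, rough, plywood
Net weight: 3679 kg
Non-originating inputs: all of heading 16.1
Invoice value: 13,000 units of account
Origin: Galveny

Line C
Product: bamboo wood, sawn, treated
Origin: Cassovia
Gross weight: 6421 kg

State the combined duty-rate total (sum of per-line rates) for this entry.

53%

Line A: coniferous → 16.2; sawn → 16.2.4; planed → 16.2.4.1. Scheduled 19%. Galveny agreement on 16.2: CTH not met. → 19%.
Line B: coniferous → 16.2; plywood → 16.2.1; rough → 16.2.1.3. Scheduled 35%. Galveny agreement on 16.2: CTH met → 24% available; preferential 24%. → 24%.
Line C: bamboo → 16.1; sawn → 16.1.3; treated → 16.1.3.2. Scheduled 10%. No special measure applies. → 10%.
Sum: 19% + 24% + 10% = 53%.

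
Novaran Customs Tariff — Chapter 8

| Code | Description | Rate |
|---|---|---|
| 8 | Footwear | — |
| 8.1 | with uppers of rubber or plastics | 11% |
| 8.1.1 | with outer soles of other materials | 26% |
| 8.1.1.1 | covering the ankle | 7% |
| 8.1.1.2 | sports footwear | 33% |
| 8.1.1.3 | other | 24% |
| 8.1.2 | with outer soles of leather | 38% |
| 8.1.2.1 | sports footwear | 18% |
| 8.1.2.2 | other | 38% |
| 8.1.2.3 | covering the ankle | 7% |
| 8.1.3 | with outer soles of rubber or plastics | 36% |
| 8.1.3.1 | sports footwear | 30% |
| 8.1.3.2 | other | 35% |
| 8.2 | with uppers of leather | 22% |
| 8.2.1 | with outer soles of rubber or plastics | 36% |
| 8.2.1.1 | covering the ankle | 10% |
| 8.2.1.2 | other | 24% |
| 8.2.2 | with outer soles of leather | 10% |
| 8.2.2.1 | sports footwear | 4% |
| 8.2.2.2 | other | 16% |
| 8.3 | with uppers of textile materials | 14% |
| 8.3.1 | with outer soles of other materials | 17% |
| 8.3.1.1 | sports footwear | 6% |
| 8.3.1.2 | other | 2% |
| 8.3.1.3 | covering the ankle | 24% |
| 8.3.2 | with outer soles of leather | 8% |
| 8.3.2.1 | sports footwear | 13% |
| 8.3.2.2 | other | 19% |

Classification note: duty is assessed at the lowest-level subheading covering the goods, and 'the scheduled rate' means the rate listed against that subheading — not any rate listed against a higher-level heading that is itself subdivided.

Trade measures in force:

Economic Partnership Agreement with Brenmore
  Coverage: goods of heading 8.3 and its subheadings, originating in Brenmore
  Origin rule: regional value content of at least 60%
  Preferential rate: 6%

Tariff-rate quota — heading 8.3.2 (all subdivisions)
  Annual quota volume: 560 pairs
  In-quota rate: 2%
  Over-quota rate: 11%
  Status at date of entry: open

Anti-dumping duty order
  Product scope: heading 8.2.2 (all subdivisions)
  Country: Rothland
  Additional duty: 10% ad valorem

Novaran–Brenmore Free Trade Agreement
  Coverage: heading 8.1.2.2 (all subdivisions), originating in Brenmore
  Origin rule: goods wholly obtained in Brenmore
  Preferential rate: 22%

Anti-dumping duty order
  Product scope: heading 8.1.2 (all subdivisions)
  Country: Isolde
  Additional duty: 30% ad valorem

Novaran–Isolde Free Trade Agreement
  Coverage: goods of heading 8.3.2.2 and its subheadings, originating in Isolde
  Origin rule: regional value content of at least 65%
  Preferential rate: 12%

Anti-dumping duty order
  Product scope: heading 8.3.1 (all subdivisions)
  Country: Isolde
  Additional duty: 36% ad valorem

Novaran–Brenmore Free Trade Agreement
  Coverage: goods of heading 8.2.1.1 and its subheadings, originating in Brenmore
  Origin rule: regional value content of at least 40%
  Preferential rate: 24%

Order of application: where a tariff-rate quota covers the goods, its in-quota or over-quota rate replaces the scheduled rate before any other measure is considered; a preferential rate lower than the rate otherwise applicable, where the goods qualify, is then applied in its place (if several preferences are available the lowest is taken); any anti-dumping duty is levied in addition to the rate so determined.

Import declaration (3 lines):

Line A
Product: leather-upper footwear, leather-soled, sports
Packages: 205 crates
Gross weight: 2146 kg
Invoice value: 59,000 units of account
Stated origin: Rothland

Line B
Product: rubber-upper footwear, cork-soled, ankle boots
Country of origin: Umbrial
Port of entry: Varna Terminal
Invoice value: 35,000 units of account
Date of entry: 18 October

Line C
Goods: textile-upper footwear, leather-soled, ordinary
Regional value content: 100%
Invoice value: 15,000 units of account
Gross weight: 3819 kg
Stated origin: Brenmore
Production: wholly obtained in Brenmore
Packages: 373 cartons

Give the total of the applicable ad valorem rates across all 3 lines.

23%

Line A: leather-upper → 8.2; leather-soled → 8.2.2; sports → 8.2.2.1. Scheduled 4%. anti-dumping (Rothland, 8.2.2): +10%; total 4% + 10% = 14%. → 14%.
Line B: rubber-upper → 8.1; cork-soled → 8.1.1; ankle boots → 8.1.1.1. Scheduled 7%. No special measure applies. → 7%.
Line C: textile-upper → 8.3; leather-soled → 8.3.2; ordinary → 8.3.2.2. Scheduled 19%. quota on 8.3.2 open → in-quota 2%; Brenmore agreement on 8.3: RVC ≥ 60% → 6% available; Brenmore agreement on 8.1.2.2: 8.3.2.2 not covered; Brenmore agreement on 8.2.1.1: 8.3.2.2 not covered; preference 6% not lower than 2% → no reduction. → 2%.
Sum: 14% + 7% + 2% = 23%.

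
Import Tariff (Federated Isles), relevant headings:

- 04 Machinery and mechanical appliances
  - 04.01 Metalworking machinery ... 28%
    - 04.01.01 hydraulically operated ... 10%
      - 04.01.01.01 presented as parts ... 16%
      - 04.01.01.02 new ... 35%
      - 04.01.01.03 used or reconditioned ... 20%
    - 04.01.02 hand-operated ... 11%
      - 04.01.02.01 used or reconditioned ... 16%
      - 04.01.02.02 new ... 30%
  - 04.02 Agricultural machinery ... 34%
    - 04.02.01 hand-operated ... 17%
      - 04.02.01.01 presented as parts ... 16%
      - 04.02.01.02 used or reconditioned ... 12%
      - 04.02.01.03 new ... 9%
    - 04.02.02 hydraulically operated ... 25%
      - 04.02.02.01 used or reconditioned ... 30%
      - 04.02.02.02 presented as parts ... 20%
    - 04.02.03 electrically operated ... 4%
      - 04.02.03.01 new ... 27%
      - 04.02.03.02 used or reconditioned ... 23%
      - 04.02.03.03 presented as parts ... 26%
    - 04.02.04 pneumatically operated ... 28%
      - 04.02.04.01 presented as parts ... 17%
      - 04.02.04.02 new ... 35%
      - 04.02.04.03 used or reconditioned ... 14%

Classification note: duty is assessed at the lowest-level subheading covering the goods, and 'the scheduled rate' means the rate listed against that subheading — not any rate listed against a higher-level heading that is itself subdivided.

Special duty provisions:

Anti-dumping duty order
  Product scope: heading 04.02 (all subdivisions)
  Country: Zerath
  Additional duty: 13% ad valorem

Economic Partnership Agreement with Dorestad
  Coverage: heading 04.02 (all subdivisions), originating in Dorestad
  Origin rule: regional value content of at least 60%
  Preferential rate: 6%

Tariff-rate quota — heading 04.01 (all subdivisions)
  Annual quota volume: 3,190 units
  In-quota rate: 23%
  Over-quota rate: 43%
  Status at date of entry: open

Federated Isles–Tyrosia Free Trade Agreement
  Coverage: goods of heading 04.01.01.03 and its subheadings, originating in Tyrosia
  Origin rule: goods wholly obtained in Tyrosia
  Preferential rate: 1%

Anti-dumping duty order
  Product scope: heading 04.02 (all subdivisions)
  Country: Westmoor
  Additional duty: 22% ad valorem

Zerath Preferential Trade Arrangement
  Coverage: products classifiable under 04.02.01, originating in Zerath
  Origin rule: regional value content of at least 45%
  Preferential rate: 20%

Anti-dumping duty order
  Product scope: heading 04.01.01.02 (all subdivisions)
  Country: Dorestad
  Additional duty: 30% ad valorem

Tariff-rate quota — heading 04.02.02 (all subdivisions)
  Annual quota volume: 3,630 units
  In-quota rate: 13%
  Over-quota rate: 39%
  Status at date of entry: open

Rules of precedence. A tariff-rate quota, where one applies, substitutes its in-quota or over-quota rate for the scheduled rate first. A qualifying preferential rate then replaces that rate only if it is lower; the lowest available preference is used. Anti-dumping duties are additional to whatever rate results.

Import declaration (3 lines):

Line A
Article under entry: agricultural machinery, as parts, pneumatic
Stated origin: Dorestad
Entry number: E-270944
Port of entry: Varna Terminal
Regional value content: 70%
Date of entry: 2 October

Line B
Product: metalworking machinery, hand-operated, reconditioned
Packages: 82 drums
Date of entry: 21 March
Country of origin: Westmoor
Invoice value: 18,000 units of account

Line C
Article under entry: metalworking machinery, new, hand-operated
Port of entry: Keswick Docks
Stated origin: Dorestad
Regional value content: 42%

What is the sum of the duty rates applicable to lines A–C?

Line A: agricultural → 04.02; pneumatic → 04.02.04; as parts → 04.02.04.01. Scheduled 17%. Dorestad agreement on 04.02: RVC ≥ 60% → 6% available; preferential 6%. → 6%.
Line B: metalworking → 04.01; hand-operated → 04.01.02; reconditioned → 04.01.02.01. Scheduled 16%. quota on 04.01 open → in-quota 23%. → 23%.
Line C: metalworking → 04.01; hand-operated → 04.01.02; new → 04.01.02.02. Scheduled 30%. quota on 04.01 open → in-quota 23%; Dorestad agreement on 04.02: 04.01.02.02 not covered. → 23%.
Sum: 6% + 23% + 23% = 52%.

52%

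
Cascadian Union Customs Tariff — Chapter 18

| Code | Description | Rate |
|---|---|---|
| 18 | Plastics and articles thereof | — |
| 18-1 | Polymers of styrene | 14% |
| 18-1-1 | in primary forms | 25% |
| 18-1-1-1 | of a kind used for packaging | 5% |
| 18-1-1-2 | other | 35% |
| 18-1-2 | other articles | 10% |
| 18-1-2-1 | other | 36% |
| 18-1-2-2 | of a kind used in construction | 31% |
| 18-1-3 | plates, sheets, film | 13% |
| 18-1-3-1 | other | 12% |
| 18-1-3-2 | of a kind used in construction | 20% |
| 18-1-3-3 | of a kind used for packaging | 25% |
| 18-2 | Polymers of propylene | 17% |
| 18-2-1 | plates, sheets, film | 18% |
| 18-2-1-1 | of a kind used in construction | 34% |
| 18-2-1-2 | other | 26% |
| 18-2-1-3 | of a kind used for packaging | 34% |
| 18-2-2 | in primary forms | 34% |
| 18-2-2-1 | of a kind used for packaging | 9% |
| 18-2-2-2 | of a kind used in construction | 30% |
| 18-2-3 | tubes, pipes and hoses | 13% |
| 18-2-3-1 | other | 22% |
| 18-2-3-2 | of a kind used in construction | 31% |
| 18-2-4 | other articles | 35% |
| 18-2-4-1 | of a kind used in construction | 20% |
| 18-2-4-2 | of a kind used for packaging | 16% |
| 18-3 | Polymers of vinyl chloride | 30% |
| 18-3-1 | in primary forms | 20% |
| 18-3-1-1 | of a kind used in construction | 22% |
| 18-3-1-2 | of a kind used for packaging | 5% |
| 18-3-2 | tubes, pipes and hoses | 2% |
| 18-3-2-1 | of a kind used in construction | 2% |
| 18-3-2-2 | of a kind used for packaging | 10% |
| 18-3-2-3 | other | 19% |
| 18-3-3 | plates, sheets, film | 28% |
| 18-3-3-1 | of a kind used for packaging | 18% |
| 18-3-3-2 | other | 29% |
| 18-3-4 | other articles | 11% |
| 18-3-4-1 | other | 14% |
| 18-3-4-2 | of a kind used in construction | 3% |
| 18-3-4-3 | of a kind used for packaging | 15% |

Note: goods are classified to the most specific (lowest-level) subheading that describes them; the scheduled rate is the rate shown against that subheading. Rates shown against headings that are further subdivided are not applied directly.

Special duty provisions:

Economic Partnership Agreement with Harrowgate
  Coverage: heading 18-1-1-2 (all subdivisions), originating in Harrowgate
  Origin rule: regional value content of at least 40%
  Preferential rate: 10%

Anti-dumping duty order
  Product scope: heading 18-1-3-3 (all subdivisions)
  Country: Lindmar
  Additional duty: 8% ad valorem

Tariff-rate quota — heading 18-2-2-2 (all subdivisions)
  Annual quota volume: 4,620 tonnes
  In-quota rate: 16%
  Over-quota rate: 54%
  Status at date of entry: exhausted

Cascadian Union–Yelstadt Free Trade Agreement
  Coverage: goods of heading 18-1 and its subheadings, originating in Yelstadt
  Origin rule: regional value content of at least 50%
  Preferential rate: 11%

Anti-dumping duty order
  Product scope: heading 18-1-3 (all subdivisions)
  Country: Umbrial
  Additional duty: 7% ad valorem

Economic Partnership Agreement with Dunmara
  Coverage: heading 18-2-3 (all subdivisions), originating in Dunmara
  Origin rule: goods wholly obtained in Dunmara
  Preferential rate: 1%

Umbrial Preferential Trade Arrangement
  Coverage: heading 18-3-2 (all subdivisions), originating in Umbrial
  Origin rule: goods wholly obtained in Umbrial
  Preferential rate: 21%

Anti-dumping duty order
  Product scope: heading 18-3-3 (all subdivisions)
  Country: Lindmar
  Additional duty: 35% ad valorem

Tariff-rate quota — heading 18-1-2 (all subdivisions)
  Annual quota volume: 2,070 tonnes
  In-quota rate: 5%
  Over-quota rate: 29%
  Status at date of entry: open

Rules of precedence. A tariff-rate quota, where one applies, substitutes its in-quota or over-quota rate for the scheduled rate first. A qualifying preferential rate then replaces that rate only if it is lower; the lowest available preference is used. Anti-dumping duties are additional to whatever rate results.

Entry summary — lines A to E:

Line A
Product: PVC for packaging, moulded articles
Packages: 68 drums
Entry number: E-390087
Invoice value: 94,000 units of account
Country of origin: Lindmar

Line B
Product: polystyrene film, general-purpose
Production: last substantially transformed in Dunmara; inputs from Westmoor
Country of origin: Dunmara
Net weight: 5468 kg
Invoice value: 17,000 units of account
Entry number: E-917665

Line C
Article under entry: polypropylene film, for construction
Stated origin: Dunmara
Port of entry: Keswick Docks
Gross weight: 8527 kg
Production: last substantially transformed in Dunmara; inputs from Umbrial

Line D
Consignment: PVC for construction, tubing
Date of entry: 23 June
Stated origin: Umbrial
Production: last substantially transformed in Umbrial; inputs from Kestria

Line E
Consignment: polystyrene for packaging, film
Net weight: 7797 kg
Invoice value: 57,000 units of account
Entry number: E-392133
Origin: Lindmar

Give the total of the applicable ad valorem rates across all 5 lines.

Line A: PVC → 18-3; moulded articles → 18-3-4; for packaging → 18-3-4-3. Scheduled 15%. No special measure applies. → 15%.
Line B: polystyrene → 18-1; film → 18-1-3; general-purpose → 18-1-3-1. Scheduled 12%. Dunmara agreement on 18-2-3: 18-1-3-1 not covered. → 12%.
Line C: polypropylene → 18-2; film → 18-2-1; for construction → 18-2-1-1. Scheduled 34%. Dunmara agreement on 18-2-3: 18-2-1-1 not covered. → 34%.
Line D: PVC → 18-3; tubing → 18-3-2; for construction → 18-3-2-1. Scheduled 2%. Umbrial agreement on 18-3-2: not wholly obtained. → 2%.
Line E: polystyrene → 18-1; film → 18-1-3; for packaging → 18-1-3-3. Scheduled 25%. anti-dumping (Lindmar, 18-1-3-3): +8%; total 25% + 8% = 33%. → 33%.
Sum: 15% + 12% + 34% + 2% + 33% = 96%.

96%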